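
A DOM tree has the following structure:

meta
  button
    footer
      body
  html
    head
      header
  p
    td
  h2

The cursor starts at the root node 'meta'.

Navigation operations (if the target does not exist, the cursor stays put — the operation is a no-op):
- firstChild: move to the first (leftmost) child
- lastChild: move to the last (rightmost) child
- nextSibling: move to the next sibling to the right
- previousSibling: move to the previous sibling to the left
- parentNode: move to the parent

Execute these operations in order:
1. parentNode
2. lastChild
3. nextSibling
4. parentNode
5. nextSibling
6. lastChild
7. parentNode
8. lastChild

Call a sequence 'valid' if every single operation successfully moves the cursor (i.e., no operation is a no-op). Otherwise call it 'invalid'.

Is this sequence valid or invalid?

After 1 (parentNode): meta (no-op, stayed)
After 2 (lastChild): h2
After 3 (nextSibling): h2 (no-op, stayed)
After 4 (parentNode): meta
After 5 (nextSibling): meta (no-op, stayed)
After 6 (lastChild): h2
After 7 (parentNode): meta
After 8 (lastChild): h2

Answer: invalid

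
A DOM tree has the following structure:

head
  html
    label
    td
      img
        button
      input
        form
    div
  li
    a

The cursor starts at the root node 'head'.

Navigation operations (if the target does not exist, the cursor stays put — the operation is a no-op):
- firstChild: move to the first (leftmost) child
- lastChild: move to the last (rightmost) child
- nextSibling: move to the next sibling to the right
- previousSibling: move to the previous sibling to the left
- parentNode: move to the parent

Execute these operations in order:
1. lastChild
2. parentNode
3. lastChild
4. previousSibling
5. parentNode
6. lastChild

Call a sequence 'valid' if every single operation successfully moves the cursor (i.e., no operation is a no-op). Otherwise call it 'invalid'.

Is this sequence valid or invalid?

Answer: valid

Derivation:
After 1 (lastChild): li
After 2 (parentNode): head
After 3 (lastChild): li
After 4 (previousSibling): html
After 5 (parentNode): head
After 6 (lastChild): li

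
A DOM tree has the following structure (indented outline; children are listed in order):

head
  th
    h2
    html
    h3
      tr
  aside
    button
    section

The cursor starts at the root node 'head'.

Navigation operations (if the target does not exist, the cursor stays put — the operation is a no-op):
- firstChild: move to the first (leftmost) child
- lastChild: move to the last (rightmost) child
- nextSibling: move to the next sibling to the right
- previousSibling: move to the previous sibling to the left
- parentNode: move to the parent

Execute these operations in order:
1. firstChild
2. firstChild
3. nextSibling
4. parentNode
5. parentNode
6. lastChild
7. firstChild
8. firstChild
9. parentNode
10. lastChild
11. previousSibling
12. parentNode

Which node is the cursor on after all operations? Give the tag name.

After 1 (firstChild): th
After 2 (firstChild): h2
After 3 (nextSibling): html
After 4 (parentNode): th
After 5 (parentNode): head
After 6 (lastChild): aside
After 7 (firstChild): button
After 8 (firstChild): button (no-op, stayed)
After 9 (parentNode): aside
After 10 (lastChild): section
After 11 (previousSibling): button
After 12 (parentNode): aside

Answer: aside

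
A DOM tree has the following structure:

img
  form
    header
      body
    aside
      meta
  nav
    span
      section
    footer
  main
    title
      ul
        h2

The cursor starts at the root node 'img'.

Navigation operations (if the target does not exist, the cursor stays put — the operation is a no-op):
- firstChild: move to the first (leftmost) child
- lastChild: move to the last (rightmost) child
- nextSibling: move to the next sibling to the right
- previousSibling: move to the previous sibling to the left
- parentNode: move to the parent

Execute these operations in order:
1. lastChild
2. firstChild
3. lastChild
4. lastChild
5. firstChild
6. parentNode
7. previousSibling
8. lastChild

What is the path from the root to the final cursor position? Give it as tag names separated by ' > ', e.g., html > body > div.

Answer: img > main > title > ul > h2

Derivation:
After 1 (lastChild): main
After 2 (firstChild): title
After 3 (lastChild): ul
After 4 (lastChild): h2
After 5 (firstChild): h2 (no-op, stayed)
After 6 (parentNode): ul
After 7 (previousSibling): ul (no-op, stayed)
After 8 (lastChild): h2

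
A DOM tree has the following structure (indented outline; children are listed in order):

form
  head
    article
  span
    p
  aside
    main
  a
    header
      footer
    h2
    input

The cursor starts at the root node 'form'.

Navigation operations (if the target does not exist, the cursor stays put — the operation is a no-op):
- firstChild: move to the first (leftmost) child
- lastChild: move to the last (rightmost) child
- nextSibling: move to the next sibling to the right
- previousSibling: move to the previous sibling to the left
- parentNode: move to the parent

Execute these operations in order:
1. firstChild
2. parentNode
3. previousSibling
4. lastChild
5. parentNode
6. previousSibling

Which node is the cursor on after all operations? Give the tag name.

Answer: form

Derivation:
After 1 (firstChild): head
After 2 (parentNode): form
After 3 (previousSibling): form (no-op, stayed)
After 4 (lastChild): a
After 5 (parentNode): form
After 6 (previousSibling): form (no-op, stayed)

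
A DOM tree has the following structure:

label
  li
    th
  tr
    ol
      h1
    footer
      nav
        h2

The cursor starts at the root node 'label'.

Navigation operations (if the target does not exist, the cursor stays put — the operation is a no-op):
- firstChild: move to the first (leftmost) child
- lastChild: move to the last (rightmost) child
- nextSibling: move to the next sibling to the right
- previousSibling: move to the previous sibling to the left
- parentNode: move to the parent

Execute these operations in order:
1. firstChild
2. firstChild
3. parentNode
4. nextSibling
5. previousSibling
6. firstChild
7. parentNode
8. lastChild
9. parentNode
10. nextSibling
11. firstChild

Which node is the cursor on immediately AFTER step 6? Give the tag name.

Answer: th

Derivation:
After 1 (firstChild): li
After 2 (firstChild): th
After 3 (parentNode): li
After 4 (nextSibling): tr
After 5 (previousSibling): li
After 6 (firstChild): th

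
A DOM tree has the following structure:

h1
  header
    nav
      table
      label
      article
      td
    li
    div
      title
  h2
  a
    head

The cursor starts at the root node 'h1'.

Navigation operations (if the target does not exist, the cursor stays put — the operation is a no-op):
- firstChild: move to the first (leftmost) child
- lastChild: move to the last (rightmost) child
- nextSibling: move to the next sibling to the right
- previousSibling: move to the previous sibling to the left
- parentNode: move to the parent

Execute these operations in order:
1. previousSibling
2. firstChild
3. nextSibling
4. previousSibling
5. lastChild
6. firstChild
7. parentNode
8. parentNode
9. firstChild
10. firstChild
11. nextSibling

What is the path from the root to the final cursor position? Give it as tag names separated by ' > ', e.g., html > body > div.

After 1 (previousSibling): h1 (no-op, stayed)
After 2 (firstChild): header
After 3 (nextSibling): h2
After 4 (previousSibling): header
After 5 (lastChild): div
After 6 (firstChild): title
After 7 (parentNode): div
After 8 (parentNode): header
After 9 (firstChild): nav
After 10 (firstChild): table
After 11 (nextSibling): label

Answer: h1 > header > nav > label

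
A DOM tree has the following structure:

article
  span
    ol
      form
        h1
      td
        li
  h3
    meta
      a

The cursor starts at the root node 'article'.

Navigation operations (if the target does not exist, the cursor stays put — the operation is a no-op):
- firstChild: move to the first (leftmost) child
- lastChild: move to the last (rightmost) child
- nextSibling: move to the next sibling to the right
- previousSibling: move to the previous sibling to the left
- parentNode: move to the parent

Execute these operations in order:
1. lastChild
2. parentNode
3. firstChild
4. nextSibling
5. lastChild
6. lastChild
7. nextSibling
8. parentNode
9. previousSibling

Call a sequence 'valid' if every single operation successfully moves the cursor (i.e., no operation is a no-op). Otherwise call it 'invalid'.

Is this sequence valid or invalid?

Answer: invalid

Derivation:
After 1 (lastChild): h3
After 2 (parentNode): article
After 3 (firstChild): span
After 4 (nextSibling): h3
After 5 (lastChild): meta
After 6 (lastChild): a
After 7 (nextSibling): a (no-op, stayed)
After 8 (parentNode): meta
After 9 (previousSibling): meta (no-op, stayed)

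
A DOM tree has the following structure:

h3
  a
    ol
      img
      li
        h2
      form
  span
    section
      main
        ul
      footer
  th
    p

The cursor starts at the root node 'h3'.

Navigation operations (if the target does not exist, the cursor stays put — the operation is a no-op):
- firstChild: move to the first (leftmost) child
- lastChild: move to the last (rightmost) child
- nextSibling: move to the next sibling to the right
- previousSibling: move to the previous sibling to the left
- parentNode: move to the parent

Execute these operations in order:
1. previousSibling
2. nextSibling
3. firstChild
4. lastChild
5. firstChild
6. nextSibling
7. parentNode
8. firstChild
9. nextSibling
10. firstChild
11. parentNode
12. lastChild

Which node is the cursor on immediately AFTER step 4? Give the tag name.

Answer: ol

Derivation:
After 1 (previousSibling): h3 (no-op, stayed)
After 2 (nextSibling): h3 (no-op, stayed)
After 3 (firstChild): a
After 4 (lastChild): ol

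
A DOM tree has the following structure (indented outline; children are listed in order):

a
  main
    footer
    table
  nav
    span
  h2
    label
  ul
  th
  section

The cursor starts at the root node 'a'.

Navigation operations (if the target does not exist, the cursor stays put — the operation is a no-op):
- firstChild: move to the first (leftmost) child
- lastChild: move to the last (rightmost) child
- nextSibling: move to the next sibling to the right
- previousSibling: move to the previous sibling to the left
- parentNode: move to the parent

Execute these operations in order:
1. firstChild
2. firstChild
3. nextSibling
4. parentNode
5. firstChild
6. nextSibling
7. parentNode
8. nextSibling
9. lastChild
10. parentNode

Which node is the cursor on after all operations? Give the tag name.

After 1 (firstChild): main
After 2 (firstChild): footer
After 3 (nextSibling): table
After 4 (parentNode): main
After 5 (firstChild): footer
After 6 (nextSibling): table
After 7 (parentNode): main
After 8 (nextSibling): nav
After 9 (lastChild): span
After 10 (parentNode): nav

Answer: nav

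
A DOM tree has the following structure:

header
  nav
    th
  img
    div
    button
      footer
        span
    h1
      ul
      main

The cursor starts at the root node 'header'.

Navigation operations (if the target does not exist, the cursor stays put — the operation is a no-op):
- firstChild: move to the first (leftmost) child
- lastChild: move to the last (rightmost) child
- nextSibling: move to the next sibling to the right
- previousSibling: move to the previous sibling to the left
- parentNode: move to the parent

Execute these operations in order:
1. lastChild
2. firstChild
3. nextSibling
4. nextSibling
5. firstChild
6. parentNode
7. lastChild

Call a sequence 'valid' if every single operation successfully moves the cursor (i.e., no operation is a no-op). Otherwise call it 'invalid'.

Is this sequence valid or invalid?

After 1 (lastChild): img
After 2 (firstChild): div
After 3 (nextSibling): button
After 4 (nextSibling): h1
After 5 (firstChild): ul
After 6 (parentNode): h1
After 7 (lastChild): main

Answer: valid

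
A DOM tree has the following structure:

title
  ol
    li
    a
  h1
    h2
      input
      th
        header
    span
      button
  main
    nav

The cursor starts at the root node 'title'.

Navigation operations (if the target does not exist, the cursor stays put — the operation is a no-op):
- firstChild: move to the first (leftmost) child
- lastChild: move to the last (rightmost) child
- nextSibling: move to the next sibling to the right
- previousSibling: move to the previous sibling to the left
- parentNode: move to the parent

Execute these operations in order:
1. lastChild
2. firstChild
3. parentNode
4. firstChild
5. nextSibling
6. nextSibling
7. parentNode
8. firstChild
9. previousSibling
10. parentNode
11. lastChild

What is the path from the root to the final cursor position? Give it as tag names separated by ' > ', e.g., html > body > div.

Answer: title > main > nav

Derivation:
After 1 (lastChild): main
After 2 (firstChild): nav
After 3 (parentNode): main
After 4 (firstChild): nav
After 5 (nextSibling): nav (no-op, stayed)
After 6 (nextSibling): nav (no-op, stayed)
After 7 (parentNode): main
After 8 (firstChild): nav
After 9 (previousSibling): nav (no-op, stayed)
After 10 (parentNode): main
After 11 (lastChild): nav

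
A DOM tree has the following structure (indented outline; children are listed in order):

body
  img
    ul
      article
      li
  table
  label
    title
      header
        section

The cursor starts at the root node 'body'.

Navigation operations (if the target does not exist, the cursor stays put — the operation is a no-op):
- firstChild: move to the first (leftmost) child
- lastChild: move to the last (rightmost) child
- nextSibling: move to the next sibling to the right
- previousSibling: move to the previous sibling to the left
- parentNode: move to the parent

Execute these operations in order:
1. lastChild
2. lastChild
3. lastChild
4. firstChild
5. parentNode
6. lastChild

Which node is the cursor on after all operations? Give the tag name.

After 1 (lastChild): label
After 2 (lastChild): title
After 3 (lastChild): header
After 4 (firstChild): section
After 5 (parentNode): header
After 6 (lastChild): section

Answer: section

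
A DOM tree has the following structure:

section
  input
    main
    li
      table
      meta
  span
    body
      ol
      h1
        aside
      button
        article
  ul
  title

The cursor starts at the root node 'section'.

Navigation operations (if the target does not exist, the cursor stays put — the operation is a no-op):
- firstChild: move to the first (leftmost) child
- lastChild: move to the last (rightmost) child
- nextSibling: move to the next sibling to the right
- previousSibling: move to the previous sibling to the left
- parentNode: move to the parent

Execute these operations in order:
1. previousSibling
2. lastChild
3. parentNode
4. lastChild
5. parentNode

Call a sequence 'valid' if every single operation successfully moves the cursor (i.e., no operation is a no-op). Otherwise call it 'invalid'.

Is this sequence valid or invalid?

Answer: invalid

Derivation:
After 1 (previousSibling): section (no-op, stayed)
After 2 (lastChild): title
After 3 (parentNode): section
After 4 (lastChild): title
After 5 (parentNode): section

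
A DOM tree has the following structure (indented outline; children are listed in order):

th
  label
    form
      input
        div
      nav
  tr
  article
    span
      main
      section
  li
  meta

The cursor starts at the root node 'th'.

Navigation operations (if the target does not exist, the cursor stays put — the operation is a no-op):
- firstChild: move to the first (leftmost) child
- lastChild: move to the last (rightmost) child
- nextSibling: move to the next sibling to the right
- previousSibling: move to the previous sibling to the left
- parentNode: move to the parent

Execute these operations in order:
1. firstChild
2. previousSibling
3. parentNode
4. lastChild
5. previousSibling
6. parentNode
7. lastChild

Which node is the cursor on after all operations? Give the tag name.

After 1 (firstChild): label
After 2 (previousSibling): label (no-op, stayed)
After 3 (parentNode): th
After 4 (lastChild): meta
After 5 (previousSibling): li
After 6 (parentNode): th
After 7 (lastChild): meta

Answer: meta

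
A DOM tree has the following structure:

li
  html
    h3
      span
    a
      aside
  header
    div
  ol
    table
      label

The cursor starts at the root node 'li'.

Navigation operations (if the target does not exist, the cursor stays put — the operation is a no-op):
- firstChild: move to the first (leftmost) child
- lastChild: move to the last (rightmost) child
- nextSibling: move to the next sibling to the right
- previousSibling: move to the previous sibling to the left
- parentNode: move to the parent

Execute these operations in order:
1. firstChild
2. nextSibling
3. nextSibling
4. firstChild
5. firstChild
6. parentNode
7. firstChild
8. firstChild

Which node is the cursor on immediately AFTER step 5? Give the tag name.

Answer: label

Derivation:
After 1 (firstChild): html
After 2 (nextSibling): header
After 3 (nextSibling): ol
After 4 (firstChild): table
After 5 (firstChild): label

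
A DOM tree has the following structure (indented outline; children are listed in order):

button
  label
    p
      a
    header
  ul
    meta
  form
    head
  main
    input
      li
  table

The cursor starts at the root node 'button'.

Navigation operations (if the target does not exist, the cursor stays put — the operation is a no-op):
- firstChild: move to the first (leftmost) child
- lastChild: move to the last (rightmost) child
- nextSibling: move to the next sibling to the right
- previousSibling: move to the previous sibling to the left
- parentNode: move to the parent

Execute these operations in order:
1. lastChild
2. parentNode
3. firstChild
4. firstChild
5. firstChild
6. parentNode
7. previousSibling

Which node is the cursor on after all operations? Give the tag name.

Answer: p

Derivation:
After 1 (lastChild): table
After 2 (parentNode): button
After 3 (firstChild): label
After 4 (firstChild): p
After 5 (firstChild): a
After 6 (parentNode): p
After 7 (previousSibling): p (no-op, stayed)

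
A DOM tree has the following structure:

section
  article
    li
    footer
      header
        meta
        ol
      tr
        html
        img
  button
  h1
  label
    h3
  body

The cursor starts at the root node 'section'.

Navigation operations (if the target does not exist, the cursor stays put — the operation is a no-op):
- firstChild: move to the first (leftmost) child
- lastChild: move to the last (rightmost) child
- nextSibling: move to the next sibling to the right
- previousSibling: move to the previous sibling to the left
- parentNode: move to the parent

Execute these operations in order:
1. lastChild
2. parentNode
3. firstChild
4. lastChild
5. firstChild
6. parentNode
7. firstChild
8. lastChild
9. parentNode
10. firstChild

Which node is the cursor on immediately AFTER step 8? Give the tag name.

After 1 (lastChild): body
After 2 (parentNode): section
After 3 (firstChild): article
After 4 (lastChild): footer
After 5 (firstChild): header
After 6 (parentNode): footer
After 7 (firstChild): header
After 8 (lastChild): ol

Answer: ol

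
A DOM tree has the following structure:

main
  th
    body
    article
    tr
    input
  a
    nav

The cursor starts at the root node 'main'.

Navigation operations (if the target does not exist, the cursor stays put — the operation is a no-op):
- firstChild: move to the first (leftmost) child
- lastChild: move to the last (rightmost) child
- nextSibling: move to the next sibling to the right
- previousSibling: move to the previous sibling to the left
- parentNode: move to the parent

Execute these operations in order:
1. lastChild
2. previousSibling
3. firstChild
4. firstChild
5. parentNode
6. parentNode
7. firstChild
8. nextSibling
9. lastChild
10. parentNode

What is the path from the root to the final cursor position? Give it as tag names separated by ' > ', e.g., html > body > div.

After 1 (lastChild): a
After 2 (previousSibling): th
After 3 (firstChild): body
After 4 (firstChild): body (no-op, stayed)
After 5 (parentNode): th
After 6 (parentNode): main
After 7 (firstChild): th
After 8 (nextSibling): a
After 9 (lastChild): nav
After 10 (parentNode): a

Answer: main > a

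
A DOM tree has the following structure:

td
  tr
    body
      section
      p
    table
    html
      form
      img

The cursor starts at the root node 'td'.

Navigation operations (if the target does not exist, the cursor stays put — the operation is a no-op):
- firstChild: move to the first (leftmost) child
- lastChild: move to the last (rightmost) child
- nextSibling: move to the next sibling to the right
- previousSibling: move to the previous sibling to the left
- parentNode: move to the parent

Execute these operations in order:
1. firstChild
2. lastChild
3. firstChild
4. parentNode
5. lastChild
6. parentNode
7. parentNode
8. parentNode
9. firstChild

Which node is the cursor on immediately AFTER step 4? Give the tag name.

After 1 (firstChild): tr
After 2 (lastChild): html
After 3 (firstChild): form
After 4 (parentNode): html

Answer: html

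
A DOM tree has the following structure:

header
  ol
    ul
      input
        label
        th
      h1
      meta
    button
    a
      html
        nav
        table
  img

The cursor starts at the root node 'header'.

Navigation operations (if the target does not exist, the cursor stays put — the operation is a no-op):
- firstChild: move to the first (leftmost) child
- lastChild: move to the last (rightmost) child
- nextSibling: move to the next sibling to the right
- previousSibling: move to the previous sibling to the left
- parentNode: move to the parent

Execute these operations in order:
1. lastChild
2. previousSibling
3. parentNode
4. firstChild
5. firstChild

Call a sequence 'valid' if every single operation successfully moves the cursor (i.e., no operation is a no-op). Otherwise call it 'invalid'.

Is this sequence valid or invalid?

Answer: valid

Derivation:
After 1 (lastChild): img
After 2 (previousSibling): ol
After 3 (parentNode): header
After 4 (firstChild): ol
After 5 (firstChild): ul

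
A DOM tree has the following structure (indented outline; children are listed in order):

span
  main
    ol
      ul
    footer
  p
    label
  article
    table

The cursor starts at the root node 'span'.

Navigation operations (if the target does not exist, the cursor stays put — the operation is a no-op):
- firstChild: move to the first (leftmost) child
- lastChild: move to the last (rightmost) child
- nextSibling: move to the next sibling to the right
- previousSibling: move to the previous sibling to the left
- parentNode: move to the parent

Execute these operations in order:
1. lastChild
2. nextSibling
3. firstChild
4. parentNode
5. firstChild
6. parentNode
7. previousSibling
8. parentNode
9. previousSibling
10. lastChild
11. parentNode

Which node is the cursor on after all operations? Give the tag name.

Answer: span

Derivation:
After 1 (lastChild): article
After 2 (nextSibling): article (no-op, stayed)
After 3 (firstChild): table
After 4 (parentNode): article
After 5 (firstChild): table
After 6 (parentNode): article
After 7 (previousSibling): p
After 8 (parentNode): span
After 9 (previousSibling): span (no-op, stayed)
After 10 (lastChild): article
After 11 (parentNode): span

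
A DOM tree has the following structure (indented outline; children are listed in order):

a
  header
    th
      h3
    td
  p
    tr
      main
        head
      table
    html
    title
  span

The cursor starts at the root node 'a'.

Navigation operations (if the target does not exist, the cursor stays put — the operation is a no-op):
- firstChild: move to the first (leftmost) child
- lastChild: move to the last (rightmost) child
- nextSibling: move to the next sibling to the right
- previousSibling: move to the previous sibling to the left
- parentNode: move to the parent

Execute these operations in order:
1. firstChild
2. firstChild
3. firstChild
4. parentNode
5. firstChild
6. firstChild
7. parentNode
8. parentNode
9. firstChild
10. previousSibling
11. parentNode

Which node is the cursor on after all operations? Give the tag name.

Answer: header

Derivation:
After 1 (firstChild): header
After 2 (firstChild): th
After 3 (firstChild): h3
After 4 (parentNode): th
After 5 (firstChild): h3
After 6 (firstChild): h3 (no-op, stayed)
After 7 (parentNode): th
After 8 (parentNode): header
After 9 (firstChild): th
After 10 (previousSibling): th (no-op, stayed)
After 11 (parentNode): header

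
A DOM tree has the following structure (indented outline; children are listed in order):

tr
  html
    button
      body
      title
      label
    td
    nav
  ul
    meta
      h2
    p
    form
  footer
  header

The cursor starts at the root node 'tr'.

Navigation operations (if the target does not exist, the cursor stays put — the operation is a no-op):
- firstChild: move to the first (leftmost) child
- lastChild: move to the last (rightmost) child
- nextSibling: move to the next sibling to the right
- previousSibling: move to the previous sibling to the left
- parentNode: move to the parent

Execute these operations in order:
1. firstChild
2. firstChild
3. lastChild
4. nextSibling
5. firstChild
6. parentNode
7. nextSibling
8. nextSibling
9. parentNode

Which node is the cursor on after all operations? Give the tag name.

Answer: html

Derivation:
After 1 (firstChild): html
After 2 (firstChild): button
After 3 (lastChild): label
After 4 (nextSibling): label (no-op, stayed)
After 5 (firstChild): label (no-op, stayed)
After 6 (parentNode): button
After 7 (nextSibling): td
After 8 (nextSibling): nav
After 9 (parentNode): html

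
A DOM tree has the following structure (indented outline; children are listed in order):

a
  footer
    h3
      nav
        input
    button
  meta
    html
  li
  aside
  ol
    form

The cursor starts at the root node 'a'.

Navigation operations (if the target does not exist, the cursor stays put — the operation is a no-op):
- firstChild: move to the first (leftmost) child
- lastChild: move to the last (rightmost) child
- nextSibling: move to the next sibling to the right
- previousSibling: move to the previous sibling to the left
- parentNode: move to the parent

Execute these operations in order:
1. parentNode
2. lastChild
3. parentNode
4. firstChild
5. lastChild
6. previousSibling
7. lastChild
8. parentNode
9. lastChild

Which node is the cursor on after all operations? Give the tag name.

Answer: nav

Derivation:
After 1 (parentNode): a (no-op, stayed)
After 2 (lastChild): ol
After 3 (parentNode): a
After 4 (firstChild): footer
After 5 (lastChild): button
After 6 (previousSibling): h3
After 7 (lastChild): nav
After 8 (parentNode): h3
After 9 (lastChild): nav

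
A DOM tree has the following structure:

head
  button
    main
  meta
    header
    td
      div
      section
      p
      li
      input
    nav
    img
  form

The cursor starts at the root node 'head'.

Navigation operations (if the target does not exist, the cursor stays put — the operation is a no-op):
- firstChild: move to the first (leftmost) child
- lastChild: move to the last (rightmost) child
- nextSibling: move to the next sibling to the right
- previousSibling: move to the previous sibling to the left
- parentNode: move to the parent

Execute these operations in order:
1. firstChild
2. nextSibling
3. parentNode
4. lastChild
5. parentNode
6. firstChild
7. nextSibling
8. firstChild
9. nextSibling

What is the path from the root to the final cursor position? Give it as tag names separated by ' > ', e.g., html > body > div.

Answer: head > meta > td

Derivation:
After 1 (firstChild): button
After 2 (nextSibling): meta
After 3 (parentNode): head
After 4 (lastChild): form
After 5 (parentNode): head
After 6 (firstChild): button
After 7 (nextSibling): meta
After 8 (firstChild): header
After 9 (nextSibling): td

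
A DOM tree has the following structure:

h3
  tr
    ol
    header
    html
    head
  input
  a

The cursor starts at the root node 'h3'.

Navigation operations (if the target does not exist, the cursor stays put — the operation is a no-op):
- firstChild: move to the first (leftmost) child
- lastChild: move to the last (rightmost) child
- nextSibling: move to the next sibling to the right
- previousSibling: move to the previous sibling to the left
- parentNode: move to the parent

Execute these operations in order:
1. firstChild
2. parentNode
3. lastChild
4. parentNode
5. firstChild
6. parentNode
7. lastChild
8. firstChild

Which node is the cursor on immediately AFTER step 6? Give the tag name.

Answer: h3

Derivation:
After 1 (firstChild): tr
After 2 (parentNode): h3
After 3 (lastChild): a
After 4 (parentNode): h3
After 5 (firstChild): tr
After 6 (parentNode): h3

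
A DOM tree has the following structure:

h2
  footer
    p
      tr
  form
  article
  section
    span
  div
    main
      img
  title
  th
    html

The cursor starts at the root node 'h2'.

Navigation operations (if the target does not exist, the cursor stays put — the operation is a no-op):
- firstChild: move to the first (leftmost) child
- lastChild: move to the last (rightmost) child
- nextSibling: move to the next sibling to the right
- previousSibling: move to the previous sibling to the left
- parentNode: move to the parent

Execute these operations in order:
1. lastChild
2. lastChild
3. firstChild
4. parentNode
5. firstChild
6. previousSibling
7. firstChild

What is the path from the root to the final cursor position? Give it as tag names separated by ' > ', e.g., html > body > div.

After 1 (lastChild): th
After 2 (lastChild): html
After 3 (firstChild): html (no-op, stayed)
After 4 (parentNode): th
After 5 (firstChild): html
After 6 (previousSibling): html (no-op, stayed)
After 7 (firstChild): html (no-op, stayed)

Answer: h2 > th > html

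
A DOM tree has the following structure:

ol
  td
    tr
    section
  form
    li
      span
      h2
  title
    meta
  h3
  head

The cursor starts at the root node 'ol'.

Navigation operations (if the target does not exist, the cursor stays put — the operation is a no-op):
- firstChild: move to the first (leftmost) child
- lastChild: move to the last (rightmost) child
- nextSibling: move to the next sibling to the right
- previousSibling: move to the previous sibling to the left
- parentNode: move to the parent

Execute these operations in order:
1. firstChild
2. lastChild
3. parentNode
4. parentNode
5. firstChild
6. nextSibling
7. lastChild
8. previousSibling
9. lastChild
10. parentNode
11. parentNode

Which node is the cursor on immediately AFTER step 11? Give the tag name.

After 1 (firstChild): td
After 2 (lastChild): section
After 3 (parentNode): td
After 4 (parentNode): ol
After 5 (firstChild): td
After 6 (nextSibling): form
After 7 (lastChild): li
After 8 (previousSibling): li (no-op, stayed)
After 9 (lastChild): h2
After 10 (parentNode): li
After 11 (parentNode): form

Answer: form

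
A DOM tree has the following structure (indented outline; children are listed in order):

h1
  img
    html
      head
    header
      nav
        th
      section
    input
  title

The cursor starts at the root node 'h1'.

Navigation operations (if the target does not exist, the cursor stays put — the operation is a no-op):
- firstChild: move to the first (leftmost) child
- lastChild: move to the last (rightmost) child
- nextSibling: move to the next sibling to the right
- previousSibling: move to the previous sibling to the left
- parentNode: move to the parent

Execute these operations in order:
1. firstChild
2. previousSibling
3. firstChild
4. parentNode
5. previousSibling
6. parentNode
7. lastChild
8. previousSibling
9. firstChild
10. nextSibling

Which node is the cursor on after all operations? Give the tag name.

Answer: header

Derivation:
After 1 (firstChild): img
After 2 (previousSibling): img (no-op, stayed)
After 3 (firstChild): html
After 4 (parentNode): img
After 5 (previousSibling): img (no-op, stayed)
After 6 (parentNode): h1
After 7 (lastChild): title
After 8 (previousSibling): img
After 9 (firstChild): html
After 10 (nextSibling): header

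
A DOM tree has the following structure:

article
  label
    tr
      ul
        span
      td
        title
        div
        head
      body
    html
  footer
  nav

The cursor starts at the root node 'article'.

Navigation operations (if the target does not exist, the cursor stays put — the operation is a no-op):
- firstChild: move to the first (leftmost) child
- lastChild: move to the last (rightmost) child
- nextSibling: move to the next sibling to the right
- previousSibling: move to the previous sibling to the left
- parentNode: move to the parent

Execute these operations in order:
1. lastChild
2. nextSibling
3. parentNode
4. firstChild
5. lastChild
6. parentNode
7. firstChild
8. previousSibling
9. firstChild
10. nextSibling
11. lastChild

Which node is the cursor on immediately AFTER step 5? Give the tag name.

After 1 (lastChild): nav
After 2 (nextSibling): nav (no-op, stayed)
After 3 (parentNode): article
After 4 (firstChild): label
After 5 (lastChild): html

Answer: html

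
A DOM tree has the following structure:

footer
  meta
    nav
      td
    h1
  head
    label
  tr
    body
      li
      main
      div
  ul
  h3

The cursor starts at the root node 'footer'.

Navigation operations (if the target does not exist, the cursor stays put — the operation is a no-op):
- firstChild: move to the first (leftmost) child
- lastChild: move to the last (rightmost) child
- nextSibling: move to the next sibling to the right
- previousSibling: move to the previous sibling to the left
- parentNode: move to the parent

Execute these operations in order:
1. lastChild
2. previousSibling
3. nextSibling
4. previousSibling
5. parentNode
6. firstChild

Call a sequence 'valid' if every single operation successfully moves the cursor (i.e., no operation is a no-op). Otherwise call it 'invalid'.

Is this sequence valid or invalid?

After 1 (lastChild): h3
After 2 (previousSibling): ul
After 3 (nextSibling): h3
After 4 (previousSibling): ul
After 5 (parentNode): footer
After 6 (firstChild): meta

Answer: valid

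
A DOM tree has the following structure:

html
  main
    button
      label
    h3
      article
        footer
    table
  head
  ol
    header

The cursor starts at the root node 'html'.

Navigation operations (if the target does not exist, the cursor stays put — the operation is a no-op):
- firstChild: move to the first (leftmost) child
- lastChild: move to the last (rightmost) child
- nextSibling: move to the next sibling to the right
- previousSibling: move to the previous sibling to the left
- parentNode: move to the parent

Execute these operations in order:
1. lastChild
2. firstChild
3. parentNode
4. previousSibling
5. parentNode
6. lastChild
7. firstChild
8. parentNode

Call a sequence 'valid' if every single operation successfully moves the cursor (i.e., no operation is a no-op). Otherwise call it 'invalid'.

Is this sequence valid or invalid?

Answer: valid

Derivation:
After 1 (lastChild): ol
After 2 (firstChild): header
After 3 (parentNode): ol
After 4 (previousSibling): head
After 5 (parentNode): html
After 6 (lastChild): ol
After 7 (firstChild): header
After 8 (parentNode): ol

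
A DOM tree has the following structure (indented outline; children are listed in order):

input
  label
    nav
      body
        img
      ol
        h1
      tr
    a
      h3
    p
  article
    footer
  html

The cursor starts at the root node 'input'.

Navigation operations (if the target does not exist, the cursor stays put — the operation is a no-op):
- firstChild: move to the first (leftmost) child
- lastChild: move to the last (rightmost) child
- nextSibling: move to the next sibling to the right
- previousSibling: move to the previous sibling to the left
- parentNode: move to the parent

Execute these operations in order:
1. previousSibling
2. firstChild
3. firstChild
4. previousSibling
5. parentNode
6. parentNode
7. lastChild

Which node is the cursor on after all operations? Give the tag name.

Answer: html

Derivation:
After 1 (previousSibling): input (no-op, stayed)
After 2 (firstChild): label
After 3 (firstChild): nav
After 4 (previousSibling): nav (no-op, stayed)
After 5 (parentNode): label
After 6 (parentNode): input
After 7 (lastChild): html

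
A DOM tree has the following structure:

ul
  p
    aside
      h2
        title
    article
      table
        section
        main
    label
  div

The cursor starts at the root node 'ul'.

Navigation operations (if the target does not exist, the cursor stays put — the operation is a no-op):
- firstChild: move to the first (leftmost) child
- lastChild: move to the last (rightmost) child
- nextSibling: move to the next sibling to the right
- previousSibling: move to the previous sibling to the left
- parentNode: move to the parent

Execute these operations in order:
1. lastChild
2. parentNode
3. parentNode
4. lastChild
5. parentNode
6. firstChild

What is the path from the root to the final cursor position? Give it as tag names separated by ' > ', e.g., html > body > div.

Answer: ul > p

Derivation:
After 1 (lastChild): div
After 2 (parentNode): ul
After 3 (parentNode): ul (no-op, stayed)
After 4 (lastChild): div
After 5 (parentNode): ul
After 6 (firstChild): p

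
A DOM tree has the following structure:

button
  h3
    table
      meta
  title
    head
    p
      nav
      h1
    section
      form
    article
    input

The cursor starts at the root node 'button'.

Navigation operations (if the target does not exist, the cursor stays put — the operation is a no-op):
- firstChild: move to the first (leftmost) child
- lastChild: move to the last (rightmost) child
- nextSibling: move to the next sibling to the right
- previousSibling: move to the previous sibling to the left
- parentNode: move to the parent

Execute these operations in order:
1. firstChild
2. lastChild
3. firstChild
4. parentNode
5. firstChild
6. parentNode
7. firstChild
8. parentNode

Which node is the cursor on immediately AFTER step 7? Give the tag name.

Answer: meta

Derivation:
After 1 (firstChild): h3
After 2 (lastChild): table
After 3 (firstChild): meta
After 4 (parentNode): table
After 5 (firstChild): meta
After 6 (parentNode): table
After 7 (firstChild): meta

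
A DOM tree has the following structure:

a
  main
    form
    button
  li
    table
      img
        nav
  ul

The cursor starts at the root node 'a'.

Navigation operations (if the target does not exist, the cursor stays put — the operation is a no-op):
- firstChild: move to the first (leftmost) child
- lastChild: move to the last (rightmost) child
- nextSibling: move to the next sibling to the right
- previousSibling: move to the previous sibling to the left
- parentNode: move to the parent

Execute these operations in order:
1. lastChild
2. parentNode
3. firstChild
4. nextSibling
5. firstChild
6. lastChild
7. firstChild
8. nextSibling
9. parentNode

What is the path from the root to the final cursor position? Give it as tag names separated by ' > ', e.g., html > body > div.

After 1 (lastChild): ul
After 2 (parentNode): a
After 3 (firstChild): main
After 4 (nextSibling): li
After 5 (firstChild): table
After 6 (lastChild): img
After 7 (firstChild): nav
After 8 (nextSibling): nav (no-op, stayed)
After 9 (parentNode): img

Answer: a > li > table > img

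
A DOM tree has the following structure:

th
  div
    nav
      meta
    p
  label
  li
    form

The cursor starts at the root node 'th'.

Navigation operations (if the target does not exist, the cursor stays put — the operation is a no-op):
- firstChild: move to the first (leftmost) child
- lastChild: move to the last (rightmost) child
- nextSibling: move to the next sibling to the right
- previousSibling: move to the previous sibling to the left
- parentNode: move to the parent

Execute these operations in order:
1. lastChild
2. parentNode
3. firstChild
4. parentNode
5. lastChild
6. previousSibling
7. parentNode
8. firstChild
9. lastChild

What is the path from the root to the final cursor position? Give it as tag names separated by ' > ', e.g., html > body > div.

After 1 (lastChild): li
After 2 (parentNode): th
After 3 (firstChild): div
After 4 (parentNode): th
After 5 (lastChild): li
After 6 (previousSibling): label
After 7 (parentNode): th
After 8 (firstChild): div
After 9 (lastChild): p

Answer: th > div > p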